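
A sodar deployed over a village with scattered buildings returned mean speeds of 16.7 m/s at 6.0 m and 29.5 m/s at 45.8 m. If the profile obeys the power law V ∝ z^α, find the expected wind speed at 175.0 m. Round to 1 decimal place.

First find α: α = ln(V₂/V₁)/ln(z₂/z₁) = ln(29.5/16.7)/ln(45.8/6.0) = 0.56898/2.03252 = 0.2799
Extrapolate from 45.8 m to 175.0 m: V₃ = 29.5 × (175.0/45.8)^0.2799 = 29.5 × 1.4554 = 42.9333 m/s

42.9 m/s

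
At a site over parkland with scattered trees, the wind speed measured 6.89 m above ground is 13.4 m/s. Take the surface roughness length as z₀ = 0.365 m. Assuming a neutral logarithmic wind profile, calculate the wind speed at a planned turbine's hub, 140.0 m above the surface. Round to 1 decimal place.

Log law: V(z) ∝ ln(z/z₀), so V₂/V₁ = ln(z₂/z₀) / ln(z₁/z₀).
ln(140.0/0.365) = 5.9495, ln(6.89/0.365) = 2.9379
V₂ = 13.4 × 5.9495/2.9379 = 13.4 × 2.0251 = 27.1359 m/s

27.1 m/s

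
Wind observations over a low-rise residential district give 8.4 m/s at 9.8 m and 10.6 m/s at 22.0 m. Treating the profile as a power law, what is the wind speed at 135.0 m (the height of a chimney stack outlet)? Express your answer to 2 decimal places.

First find α: α = ln(V₂/V₁)/ln(z₂/z₁) = ln(10.6/8.4)/ln(22.0/9.8) = 0.23262/0.80866 = 0.2877
Extrapolate from 22.0 m to 135.0 m: V₃ = 10.6 × (135.0/22.0)^0.2877 = 10.6 × 1.6852 = 17.8632 m/s

17.86 m/s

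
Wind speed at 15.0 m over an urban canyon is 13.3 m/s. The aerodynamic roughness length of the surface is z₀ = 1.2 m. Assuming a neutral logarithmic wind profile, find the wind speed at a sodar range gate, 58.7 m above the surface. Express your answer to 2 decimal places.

Log law: V(z) ∝ ln(z/z₀), so V₂/V₁ = ln(z₂/z₀) / ln(z₁/z₀).
ln(58.7/1.2) = 3.8901, ln(15.0/1.2) = 2.5257
V₂ = 13.3 × 3.8901/2.5257 = 13.3 × 1.5402 = 20.4846 m/s

20.48 m/s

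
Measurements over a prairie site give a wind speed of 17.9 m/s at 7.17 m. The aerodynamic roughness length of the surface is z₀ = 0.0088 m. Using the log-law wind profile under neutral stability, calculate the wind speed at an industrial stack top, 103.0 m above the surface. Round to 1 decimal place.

Log law: V(z) ∝ ln(z/z₀), so V₂/V₁ = ln(z₂/z₀) / ln(z₁/z₀).
ln(103.0/0.0088) = 9.3677, ln(7.17/0.0088) = 6.7029
V₂ = 17.9 × 9.3677/6.7029 = 17.9 × 1.3976 = 25.0164 m/s

25.0 m/s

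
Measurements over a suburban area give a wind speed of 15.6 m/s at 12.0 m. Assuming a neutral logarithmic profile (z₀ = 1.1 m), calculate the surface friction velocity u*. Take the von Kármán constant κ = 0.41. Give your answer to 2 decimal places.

u* ≈ 2.68 m/s

Log law: V(z) = (u*/κ) · ln(z/z₀) ⇒ u* = κ · V / ln(z/z₀)
u* = 0.41 × 15.6 / ln(12.0/1.1) = 0.41 × 15.6 / 2.3896
   = 6.3960 / 2.3896 = 2.6766 m/s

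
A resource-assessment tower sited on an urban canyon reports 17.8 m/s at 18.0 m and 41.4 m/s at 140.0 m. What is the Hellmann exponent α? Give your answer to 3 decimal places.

α ≈ 0.411

Power law: V₂/V₁ = (z₂/z₁)^α ⇒ α = ln(V₂/V₁) / ln(z₂/z₁)
α = ln(41.4/17.8) / ln(140.0/18.0) = ln(2.3258) / ln(7.7778)
  = 0.84408 / 2.05127 = 0.41149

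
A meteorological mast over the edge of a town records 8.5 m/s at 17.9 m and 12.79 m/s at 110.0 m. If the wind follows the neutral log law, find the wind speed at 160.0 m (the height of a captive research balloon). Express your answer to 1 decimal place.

Log law: V ∝ ln(z/z₀). From the pair, with r = V₁/V₂ = 0.66458,
ln z₀ = (ln z₁ − r·ln z₂)/(1 − r) = (2.8848 − 0.66458×4.7005)/0.33542 = -0.7127 → z₀ = 0.4903 m
V₃ = V₁ · ln(z₃/z₀)/ln(z₁/z₀) = 8.5 × 5.7879/3.5975 = 13.6753 m/s

13.7 m/s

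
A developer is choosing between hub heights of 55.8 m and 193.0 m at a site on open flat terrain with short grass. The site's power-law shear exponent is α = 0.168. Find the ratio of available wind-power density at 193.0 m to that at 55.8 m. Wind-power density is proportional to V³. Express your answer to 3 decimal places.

Speed ratio: V_B/V_A = (z_B/z_A)^α = (193.0/55.8)^0.168 = (3.4588)^0.168 = 1.23180
Power-density ratio: P_B/P_A = (V_B/V_A)³ = (1.23180)³ = 1.86903

1.869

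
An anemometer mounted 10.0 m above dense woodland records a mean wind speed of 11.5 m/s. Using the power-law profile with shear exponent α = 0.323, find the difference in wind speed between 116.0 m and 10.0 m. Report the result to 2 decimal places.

Power law: V₂ = V₁ · (z₂/z₁)^α = 11.5 × (11.6000)^0.323 = 25.3815 m/s
ΔV = 25.3815 − 11.5 = 13.8815 m/s

13.88 m/s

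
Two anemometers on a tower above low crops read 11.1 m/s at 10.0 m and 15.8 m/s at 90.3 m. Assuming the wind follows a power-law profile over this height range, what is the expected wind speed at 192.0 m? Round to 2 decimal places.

17.83 m/s

First find α: α = ln(V₂/V₁)/ln(z₂/z₁) = ln(15.8/11.1)/ln(90.3/10.0) = 0.35306/2.20055 = 0.1604
Extrapolate from 90.3 m to 192.0 m: V₃ = 15.8 × (192.0/90.3)^0.1604 = 15.8 × 1.1287 = 17.8328 m/s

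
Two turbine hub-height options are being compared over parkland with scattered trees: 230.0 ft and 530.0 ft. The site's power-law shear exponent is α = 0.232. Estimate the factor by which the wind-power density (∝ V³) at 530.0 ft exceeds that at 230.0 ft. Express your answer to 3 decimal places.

1.788

Speed ratio: V_B/V_A = (z_B/z_A)^α = (530.0/230.0)^0.232 = (2.3043)^0.232 = 1.21370
Power-density ratio: P_B/P_A = (V_B/V_A)³ = (1.21370)³ = 1.78786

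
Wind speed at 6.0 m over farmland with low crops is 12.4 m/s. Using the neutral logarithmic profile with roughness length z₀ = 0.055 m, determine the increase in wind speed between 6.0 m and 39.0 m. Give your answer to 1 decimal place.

Log law: V₂ = V₁ · ln(z₂/z₀)/ln(z₁/z₀) = 12.4 × 6.5640/4.6922 = 17.3466 m/s
ΔV = 17.3466 − 12.4 = 4.9466 m/s

4.9 m/s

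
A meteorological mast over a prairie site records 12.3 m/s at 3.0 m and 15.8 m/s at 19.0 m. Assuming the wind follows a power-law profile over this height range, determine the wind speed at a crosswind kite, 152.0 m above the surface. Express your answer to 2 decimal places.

First find α: α = ln(V₂/V₁)/ln(z₂/z₁) = ln(15.8/12.3)/ln(19.0/3.0) = 0.25041/1.84583 = 0.1357
Extrapolate from 19.0 m to 152.0 m: V₃ = 15.8 × (152.0/19.0)^0.1357 = 15.8 × 1.3259 = 20.9495 m/s

20.95 m/s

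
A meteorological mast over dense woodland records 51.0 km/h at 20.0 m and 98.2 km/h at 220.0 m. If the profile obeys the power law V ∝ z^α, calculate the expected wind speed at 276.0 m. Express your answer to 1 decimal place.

104.5 km/h

First find α: α = ln(V₂/V₁)/ln(z₂/z₁) = ln(98.2/51.0)/ln(220.0/20.0) = 0.65518/2.39790 = 0.2732
Extrapolate from 220.0 m to 276.0 m: V₃ = 98.2 × (276.0/220.0)^0.2732 = 98.2 × 1.0639 = 104.4771 km/h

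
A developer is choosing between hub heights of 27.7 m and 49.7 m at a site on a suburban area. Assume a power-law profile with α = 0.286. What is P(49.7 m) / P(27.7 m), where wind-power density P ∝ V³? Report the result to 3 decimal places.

Speed ratio: V_B/V_A = (z_B/z_A)^α = (49.7/27.7)^0.286 = (1.7942)^0.286 = 1.18198
Power-density ratio: P_B/P_A = (V_B/V_A)³ = (1.18198)³ = 1.65130

1.651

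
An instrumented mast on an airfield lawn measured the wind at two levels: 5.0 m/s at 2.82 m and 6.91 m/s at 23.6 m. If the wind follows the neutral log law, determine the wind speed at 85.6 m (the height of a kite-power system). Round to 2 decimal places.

Log law: V ∝ ln(z/z₀). From the pair, with r = V₁/V₂ = 0.72359,
ln z₀ = (ln z₁ − r·ln z₂)/(1 − r) = (1.0367 − 0.72359×3.1612)/0.27641 = -4.5248 → z₀ = 0.01084 m
V₃ = V₁ · ln(z₃/z₀)/ln(z₁/z₀) = 5.0 × 8.9745/5.5615 = 8.0683 m/s

8.07 m/s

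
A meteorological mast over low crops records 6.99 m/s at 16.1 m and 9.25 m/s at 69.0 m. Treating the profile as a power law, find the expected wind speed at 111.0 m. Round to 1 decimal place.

First find α: α = ln(V₂/V₁)/ln(z₂/z₁) = ln(9.25/6.99)/ln(69.0/16.1) = 0.28014/1.45529 = 0.1925
Extrapolate from 69.0 m to 111.0 m: V₃ = 9.25 × (111.0/69.0)^0.1925 = 9.25 × 1.0958 = 10.1365 m/s

10.1 m/s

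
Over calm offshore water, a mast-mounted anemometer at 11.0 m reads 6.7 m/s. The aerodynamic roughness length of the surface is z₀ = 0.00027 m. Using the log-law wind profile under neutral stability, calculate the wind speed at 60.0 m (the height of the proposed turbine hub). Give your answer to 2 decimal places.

7.77 m/s

Log law: V(z) ∝ ln(z/z₀), so V₂/V₁ = ln(z₂/z₀) / ln(z₁/z₀).
ln(60.0/0.00027) = 12.3114, ln(11.0/0.00027) = 10.6150
V₂ = 6.7 × 12.3114/10.6150 = 6.7 × 1.1598 = 7.7708 m/s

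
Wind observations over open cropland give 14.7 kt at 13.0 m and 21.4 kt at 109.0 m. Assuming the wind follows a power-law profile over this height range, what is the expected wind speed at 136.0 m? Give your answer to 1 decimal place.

First find α: α = ln(V₂/V₁)/ln(z₂/z₁) = ln(21.4/14.7)/ln(109.0/13.0) = 0.37554/2.12640 = 0.1766
Extrapolate from 109.0 m to 136.0 m: V₃ = 21.4 × (136.0/109.0)^0.1766 = 21.4 × 1.0399 = 22.2530 kt

22.3 kt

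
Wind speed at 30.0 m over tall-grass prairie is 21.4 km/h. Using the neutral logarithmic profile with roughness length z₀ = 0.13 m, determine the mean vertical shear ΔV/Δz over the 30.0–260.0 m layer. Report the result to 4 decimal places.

0.0369 km/h/m

Log law: V₂ = V₁ · ln(z₂/z₀)/ln(z₁/z₀) = 21.4 × 7.6009/5.4414 = 29.8928 km/h
ΔV/Δz = (29.8928 − 21.4)/(260.0 − 30.0) = 8.4928/230.0000 = 0.03693 km/h/m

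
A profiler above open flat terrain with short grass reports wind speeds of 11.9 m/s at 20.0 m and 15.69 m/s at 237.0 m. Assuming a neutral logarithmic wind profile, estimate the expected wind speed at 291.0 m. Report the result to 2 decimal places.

16.00 m/s

Log law: V ∝ ln(z/z₀). From the pair, with r = V₁/V₂ = 0.75844,
ln z₀ = (ln z₁ − r·ln z₂)/(1 − r) = (2.9957 − 0.75844×5.4681)/0.24156 = -4.7670 → z₀ = 0.008506 m
V₃ = V₁ · ln(z₃/z₀)/ln(z₁/z₀) = 11.9 × 10.4403/7.7627 = 16.0047 m/s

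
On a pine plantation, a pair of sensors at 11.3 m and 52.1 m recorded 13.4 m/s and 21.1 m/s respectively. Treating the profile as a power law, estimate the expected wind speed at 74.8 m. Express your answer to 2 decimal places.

First find α: α = ln(V₂/V₁)/ln(z₂/z₁) = ln(21.1/13.4)/ln(52.1/11.3) = 0.45402/1.52836 = 0.2971
Extrapolate from 52.1 m to 74.8 m: V₃ = 21.1 × (74.8/52.1)^0.2971 = 21.1 × 1.1134 = 23.4931 m/s

23.49 m/s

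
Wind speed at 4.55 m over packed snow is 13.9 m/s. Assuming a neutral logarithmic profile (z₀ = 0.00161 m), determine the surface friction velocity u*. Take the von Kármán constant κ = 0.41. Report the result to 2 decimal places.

Log law: V(z) = (u*/κ) · ln(z/z₀) ⇒ u* = κ · V / ln(z/z₀)
u* = 0.41 × 13.9 / ln(4.55/0.00161) = 0.41 × 13.9 / 7.9466
   = 5.6990 / 7.9466 = 0.7172 m/s

u* ≈ 0.72 m/s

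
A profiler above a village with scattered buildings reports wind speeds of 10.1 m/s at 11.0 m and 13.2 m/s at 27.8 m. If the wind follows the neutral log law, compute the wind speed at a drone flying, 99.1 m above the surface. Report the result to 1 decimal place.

Log law: V ∝ ln(z/z₀). From the pair, with r = V₁/V₂ = 0.76515,
ln z₀ = (ln z₁ − r·ln z₂)/(1 − r) = (2.3979 − 0.76515×3.3250)/0.23485 = -0.6228 → z₀ = 0.5364 m
V₃ = V₁ · ln(z₃/z₀)/ln(z₁/z₀) = 10.1 × 5.2189/3.0207 = 17.4500 m/s

17.5 m/s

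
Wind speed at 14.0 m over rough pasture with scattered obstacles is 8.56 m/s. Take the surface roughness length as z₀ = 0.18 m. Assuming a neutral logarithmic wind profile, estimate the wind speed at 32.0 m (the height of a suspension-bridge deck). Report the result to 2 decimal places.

Log law: V(z) ∝ ln(z/z₀), so V₂/V₁ = ln(z₂/z₀) / ln(z₁/z₀).
ln(32.0/0.18) = 5.1805, ln(14.0/0.18) = 4.3539
V₂ = 8.56 × 5.1805/4.3539 = 8.56 × 1.1899 = 10.1853 m/s

10.19 m/s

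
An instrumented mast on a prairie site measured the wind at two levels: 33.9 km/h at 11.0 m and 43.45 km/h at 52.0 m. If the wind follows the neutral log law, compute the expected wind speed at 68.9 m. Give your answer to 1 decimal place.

45.2 km/h

Log law: V ∝ ln(z/z₀). From the pair, with r = V₁/V₂ = 0.78021,
ln z₀ = (ln z₁ − r·ln z₂)/(1 − r) = (2.3979 − 0.78021×3.9512)/0.21979 = -3.1161 → z₀ = 0.04433 m
V₃ = V₁ · ln(z₃/z₀)/ln(z₁/z₀) = 33.9 × 7.3487/5.5140 = 45.1801 km/h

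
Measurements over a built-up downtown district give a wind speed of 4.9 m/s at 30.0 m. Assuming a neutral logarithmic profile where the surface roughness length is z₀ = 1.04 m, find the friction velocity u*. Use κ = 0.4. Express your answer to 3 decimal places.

Log law: V(z) = (u*/κ) · ln(z/z₀) ⇒ u* = κ · V / ln(z/z₀)
u* = 0.4 × 4.9 / ln(30.0/1.04) = 0.4 × 4.9 / 3.3620
   = 1.9600 / 3.3620 = 0.5830 m/s

u* ≈ 0.583 m/s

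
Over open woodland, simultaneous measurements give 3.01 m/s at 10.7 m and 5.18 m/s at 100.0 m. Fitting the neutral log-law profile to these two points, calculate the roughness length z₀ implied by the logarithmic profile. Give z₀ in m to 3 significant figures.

Log law: V(z) ∝ ln(z/z₀). With r = V₁/V₂ = 3.01/5.18 = 0.58108,
r · ln(z₂/z₀) = ln(z₁/z₀) ⇒ ln z₀ = (ln z₁ − r·ln z₂)/(1 − r)
ln z₀ = (2.37024 − 0.58108×4.60517) / 0.41892 = -0.7298
z₀ = exp(-0.7298) = 0.4820 m

z₀ ≈ 0.482 m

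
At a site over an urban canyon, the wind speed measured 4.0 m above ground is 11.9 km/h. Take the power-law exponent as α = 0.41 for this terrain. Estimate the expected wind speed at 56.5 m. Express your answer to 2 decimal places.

35.24 km/h

Power-law profile: V₂ = V₁ · (z₂/z₁)^α
V₂ = 11.9 × (56.5/4.0)^0.41 = 11.9 × (14.1250)^0.41
    = 11.9 × 2.9614 = 35.2405 km/h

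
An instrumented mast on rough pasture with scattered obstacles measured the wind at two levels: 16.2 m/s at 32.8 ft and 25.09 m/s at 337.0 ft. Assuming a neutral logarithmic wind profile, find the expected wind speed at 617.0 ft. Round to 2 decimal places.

Log law: V ∝ ln(z/z₀). From the pair, with r = V₁/V₂ = 0.64568,
ln z₀ = (ln z₁ − r·ln z₂)/(1 − r) = (3.4904 − 0.64568×5.8201)/0.35432 = -0.7548 → z₀ = 0.4701 ft
V₃ = V₁ · ln(z₃/z₀)/ln(z₁/z₀) = 16.2 × 7.1797/4.2453 = 27.3979 m/s

27.40 m/s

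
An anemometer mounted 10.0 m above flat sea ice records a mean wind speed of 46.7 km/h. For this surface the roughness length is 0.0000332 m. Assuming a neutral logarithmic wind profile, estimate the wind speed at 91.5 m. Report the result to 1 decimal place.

54.9 km/h

Log law: V(z) ∝ ln(z/z₀), so V₂/V₁ = ln(z₂/z₀) / ln(z₁/z₀).
ln(91.5/0.0000332) = 14.8293, ln(10.0/0.0000332) = 12.6155
V₂ = 46.7 × 14.8293/12.6155 = 46.7 × 1.1755 = 54.8948 km/h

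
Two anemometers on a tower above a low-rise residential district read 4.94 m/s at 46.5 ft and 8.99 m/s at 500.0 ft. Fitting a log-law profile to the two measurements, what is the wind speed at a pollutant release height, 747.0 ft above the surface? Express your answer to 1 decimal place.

9.7 m/s

Log law: V ∝ ln(z/z₀). From the pair, with r = V₁/V₂ = 0.54950,
ln z₀ = (ln z₁ − r·ln z₂)/(1 − r) = (3.8395 − 0.54950×6.2146)/0.45050 = 0.9423 → z₀ = 2.566 ft
V₃ = V₁ · ln(z₃/z₀)/ln(z₁/z₀) = 4.94 × 5.6737/2.8971 = 9.6745 m/s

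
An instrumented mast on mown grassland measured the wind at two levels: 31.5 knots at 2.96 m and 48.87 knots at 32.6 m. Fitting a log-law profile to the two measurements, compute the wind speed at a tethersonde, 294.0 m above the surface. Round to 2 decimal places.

Log law: V ∝ ln(z/z₀). From the pair, with r = V₁/V₂ = 0.64457,
ln z₀ = (ln z₁ − r·ln z₂)/(1 − r) = (1.0852 − 0.64457×3.4843)/0.35543 = -3.2656 → z₀ = 0.03818 m
V₃ = V₁ · ln(z₃/z₀)/ln(z₁/z₀) = 31.5 × 8.9491/4.3507 = 64.7930 knots

64.79 knots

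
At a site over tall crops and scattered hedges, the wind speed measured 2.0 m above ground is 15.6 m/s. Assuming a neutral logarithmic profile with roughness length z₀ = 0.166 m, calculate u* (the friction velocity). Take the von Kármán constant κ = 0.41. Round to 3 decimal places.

Log law: V(z) = (u*/κ) · ln(z/z₀) ⇒ u* = κ · V / ln(z/z₀)
u* = 0.41 × 15.6 / ln(2.0/0.166) = 0.41 × 15.6 / 2.4889
   = 6.3960 / 2.4889 = 2.5698 m/s

u* ≈ 2.570 m/s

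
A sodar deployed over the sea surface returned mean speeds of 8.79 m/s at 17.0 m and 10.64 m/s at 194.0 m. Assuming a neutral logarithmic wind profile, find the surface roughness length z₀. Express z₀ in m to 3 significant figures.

z₀ ≈ 0.000161 m

Log law: V(z) ∝ ln(z/z₀). With r = V₁/V₂ = 8.79/10.64 = 0.82613,
r · ln(z₂/z₀) = ln(z₁/z₀) ⇒ ln z₀ = (ln z₁ − r·ln z₂)/(1 − r)
ln z₀ = (2.83321 − 0.82613×5.26786) / 0.17387 = -8.7346
z₀ = exp(-8.7346) = 0.0001609 m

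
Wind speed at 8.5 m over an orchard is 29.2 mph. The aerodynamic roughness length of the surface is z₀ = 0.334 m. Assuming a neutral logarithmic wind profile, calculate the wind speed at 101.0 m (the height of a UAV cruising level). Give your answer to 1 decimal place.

Log law: V(z) ∝ ln(z/z₀), so V₂/V₁ = ln(z₂/z₀) / ln(z₁/z₀).
ln(101.0/0.334) = 5.7117, ln(8.5/0.334) = 3.2367
V₂ = 29.2 × 5.7117/3.2367 = 29.2 × 1.7647 = 51.5289 mph

51.5 mph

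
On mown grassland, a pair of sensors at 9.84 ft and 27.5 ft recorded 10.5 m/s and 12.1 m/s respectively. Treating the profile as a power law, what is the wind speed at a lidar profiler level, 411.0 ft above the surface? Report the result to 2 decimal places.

First find α: α = ln(V₂/V₁)/ln(z₂/z₁) = ln(12.1/10.5)/ln(27.5/9.84) = 0.14183/1.02773 = 0.1380
Extrapolate from 27.5 ft to 411.0 ft: V₃ = 12.1 × (411.0/27.5)^0.1380 = 12.1 × 1.4524 = 17.5740 m/s

17.57 m/s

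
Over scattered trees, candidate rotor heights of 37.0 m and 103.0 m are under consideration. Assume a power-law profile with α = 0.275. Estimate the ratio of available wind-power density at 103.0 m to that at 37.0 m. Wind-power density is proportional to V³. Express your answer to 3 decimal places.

Speed ratio: V_B/V_A = (z_B/z_A)^α = (103.0/37.0)^0.275 = (2.7838)^0.275 = 1.32518
Power-density ratio: P_B/P_A = (V_B/V_A)³ = (1.32518)³ = 2.32715

2.327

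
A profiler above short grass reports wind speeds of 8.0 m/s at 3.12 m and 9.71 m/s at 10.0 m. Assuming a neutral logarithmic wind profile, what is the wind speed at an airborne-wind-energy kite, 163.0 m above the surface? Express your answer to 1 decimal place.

Log law: V ∝ ln(z/z₀). From the pair, with r = V₁/V₂ = 0.82389,
ln z₀ = (ln z₁ − r·ln z₂)/(1 − r) = (1.1378 − 0.82389×2.3026)/0.17611 = -4.3113 → z₀ = 0.01342 m
V₃ = V₁ · ln(z₃/z₀)/ln(z₁/z₀) = 8.0 × 9.4050/5.4491 = 13.8078 m/s

13.8 m/s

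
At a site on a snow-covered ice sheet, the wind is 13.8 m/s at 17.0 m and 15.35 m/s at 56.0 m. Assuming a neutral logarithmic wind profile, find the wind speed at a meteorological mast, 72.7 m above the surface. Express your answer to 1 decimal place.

Log law: V ∝ ln(z/z₀). From the pair, with r = V₁/V₂ = 0.89902,
ln z₀ = (ln z₁ − r·ln z₂)/(1 − r) = (2.8332 − 0.89902×4.0254)/0.10098 = -7.7807 → z₀ = 0.0004177 m
V₃ = V₁ · ln(z₃/z₀)/ln(z₁/z₀) = 13.8 × 12.0670/10.6139 = 15.6893 m/s

15.7 m/s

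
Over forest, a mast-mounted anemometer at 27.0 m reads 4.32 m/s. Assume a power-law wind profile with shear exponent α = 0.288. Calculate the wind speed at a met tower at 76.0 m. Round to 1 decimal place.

5.8 m/s

Power-law profile: V₂ = V₁ · (z₂/z₁)^α
V₂ = 4.32 × (76.0/27.0)^0.288 = 4.32 × (2.8148)^0.288
    = 4.32 × 1.3472 = 5.8200 m/s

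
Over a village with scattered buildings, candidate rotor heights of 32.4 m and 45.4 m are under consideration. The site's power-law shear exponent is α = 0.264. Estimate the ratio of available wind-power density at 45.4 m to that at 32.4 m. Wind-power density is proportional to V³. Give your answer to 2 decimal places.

Speed ratio: V_B/V_A = (z_B/z_A)^α = (45.4/32.4)^0.264 = (1.4012)^0.264 = 1.09315
Power-density ratio: P_B/P_A = (V_B/V_A)³ = (1.09315)³ = 1.30628

1.31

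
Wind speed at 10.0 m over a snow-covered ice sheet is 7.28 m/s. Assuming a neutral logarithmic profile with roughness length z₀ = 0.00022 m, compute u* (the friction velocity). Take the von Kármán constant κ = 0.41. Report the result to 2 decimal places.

u* ≈ 0.28 m/s

Log law: V(z) = (u*/κ) · ln(z/z₀) ⇒ u* = κ · V / ln(z/z₀)
u* = 0.41 × 7.28 / ln(10.0/0.00022) = 0.41 × 7.28 / 10.7245
   = 2.9848 / 10.7245 = 0.2783 m/s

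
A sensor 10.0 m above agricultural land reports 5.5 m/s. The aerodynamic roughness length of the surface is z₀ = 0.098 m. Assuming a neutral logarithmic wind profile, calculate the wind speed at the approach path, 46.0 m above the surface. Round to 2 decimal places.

Log law: V(z) ∝ ln(z/z₀), so V₂/V₁ = ln(z₂/z₀) / ln(z₁/z₀).
ln(46.0/0.098) = 6.1514, ln(10.0/0.098) = 4.6254
V₂ = 5.5 × 6.1514/4.6254 = 5.5 × 1.3299 = 7.3146 m/s

7.31 m/s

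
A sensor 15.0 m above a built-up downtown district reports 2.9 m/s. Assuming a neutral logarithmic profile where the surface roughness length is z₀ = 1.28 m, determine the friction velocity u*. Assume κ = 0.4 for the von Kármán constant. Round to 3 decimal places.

u* ≈ 0.471 m/s

Log law: V(z) = (u*/κ) · ln(z/z₀) ⇒ u* = κ · V / ln(z/z₀)
u* = 0.4 × 2.9 / ln(15.0/1.28) = 0.4 × 2.9 / 2.4612
   = 1.1600 / 2.4612 = 0.4713 m/s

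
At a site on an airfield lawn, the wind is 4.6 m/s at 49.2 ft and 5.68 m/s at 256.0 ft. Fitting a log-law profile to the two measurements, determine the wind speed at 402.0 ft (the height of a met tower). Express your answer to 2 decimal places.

5.98 m/s

Log law: V ∝ ln(z/z₀). From the pair, with r = V₁/V₂ = 0.80986,
ln z₀ = (ln z₁ − r·ln z₂)/(1 − r) = (3.8959 − 0.80986×5.5452)/0.19014 = -3.1288 → z₀ = 0.04377 ft
V₃ = V₁ · ln(z₃/z₀)/ln(z₁/z₀) = 4.6 × 9.1253/7.0247 = 5.9755 m/s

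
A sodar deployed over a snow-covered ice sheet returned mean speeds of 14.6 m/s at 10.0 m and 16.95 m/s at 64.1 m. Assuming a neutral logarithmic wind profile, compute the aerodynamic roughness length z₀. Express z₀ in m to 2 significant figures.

Log law: V(z) ∝ ln(z/z₀). With r = V₁/V₂ = 14.6/16.95 = 0.86136,
r · ln(z₂/z₀) = ln(z₁/z₀) ⇒ ln z₀ = (ln z₁ − r·ln z₂)/(1 − r)
ln z₀ = (2.30259 − 0.86136×4.16044) / 0.13864 = -9.2399
z₀ = exp(-9.2399) = 0.00009709 m

z₀ ≈ 0.000097 m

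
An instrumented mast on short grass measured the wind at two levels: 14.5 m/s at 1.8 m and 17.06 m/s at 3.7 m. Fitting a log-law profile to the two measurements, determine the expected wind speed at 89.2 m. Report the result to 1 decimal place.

Log law: V ∝ ln(z/z₀). From the pair, with r = V₁/V₂ = 0.84994,
ln z₀ = (ln z₁ − r·ln z₂)/(1 − r) = (0.5878 − 0.84994×1.3083)/0.15006 = -3.4934 → z₀ = 0.03040 m
V₃ = V₁ · ln(z₃/z₀)/ln(z₁/z₀) = 14.5 × 7.9843/4.0812 = 28.3671 m/s

28.4 m/s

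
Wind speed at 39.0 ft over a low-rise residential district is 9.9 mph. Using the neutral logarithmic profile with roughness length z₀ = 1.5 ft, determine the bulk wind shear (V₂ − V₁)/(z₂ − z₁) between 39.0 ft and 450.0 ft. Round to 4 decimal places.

Log law: V₂ = V₁ · ln(z₂/z₀)/ln(z₁/z₀) = 9.9 × 5.7038/3.2581 = 17.3314 mph
ΔV/Δz = (17.3314 − 9.9)/(450.0 − 39.0) = 7.4314/411.0000 = 0.01808 mph/ft

0.0181 mph/ft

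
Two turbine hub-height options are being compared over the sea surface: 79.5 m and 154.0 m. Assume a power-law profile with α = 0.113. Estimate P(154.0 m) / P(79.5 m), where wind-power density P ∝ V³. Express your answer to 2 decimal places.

1.25

Speed ratio: V_B/V_A = (z_B/z_A)^α = (154.0/79.5)^0.113 = (1.9371)^0.113 = 1.07758
Power-density ratio: P_B/P_A = (V_B/V_A)³ = (1.07758)³ = 1.25125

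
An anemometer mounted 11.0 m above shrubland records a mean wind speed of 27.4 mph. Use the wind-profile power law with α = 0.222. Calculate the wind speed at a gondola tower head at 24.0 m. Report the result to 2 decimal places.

32.58 mph

Power-law profile: V₂ = V₁ · (z₂/z₁)^α
V₂ = 27.4 × (24.0/11.0)^0.222 = 27.4 × (2.1818)^0.222
    = 27.4 × 1.1891 = 32.5813 mph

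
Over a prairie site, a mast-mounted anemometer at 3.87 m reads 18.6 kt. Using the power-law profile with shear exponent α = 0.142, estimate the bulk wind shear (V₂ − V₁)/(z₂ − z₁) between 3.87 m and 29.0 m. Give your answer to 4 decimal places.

0.2451 kt/m

Power law: V₂ = V₁ · (z₂/z₁)^α = 18.6 × (7.4935)^0.142 = 24.7582 kt
ΔV/Δz = (24.7582 − 18.6)/(29.0 − 3.87) = 6.1582/25.1300 = 0.24505 kt/m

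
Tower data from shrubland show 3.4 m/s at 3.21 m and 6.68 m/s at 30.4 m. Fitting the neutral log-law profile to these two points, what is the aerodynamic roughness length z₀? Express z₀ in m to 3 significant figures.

z₀ ≈ 0.312 m

Log law: V(z) ∝ ln(z/z₀). With r = V₁/V₂ = 3.4/6.68 = 0.50898,
r · ln(z₂/z₀) = ln(z₁/z₀) ⇒ ln z₀ = (ln z₁ − r·ln z₂)/(1 − r)
ln z₀ = (1.16627 − 0.50898×3.41444) / 0.49102 = -1.1642
z₀ = exp(-1.1642) = 0.3122 m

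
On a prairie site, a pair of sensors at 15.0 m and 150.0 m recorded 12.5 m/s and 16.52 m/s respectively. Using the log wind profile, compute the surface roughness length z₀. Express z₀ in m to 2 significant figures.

Log law: V(z) ∝ ln(z/z₀). With r = V₁/V₂ = 12.5/16.52 = 0.75666,
r · ln(z₂/z₀) = ln(z₁/z₀) ⇒ ln z₀ = (ln z₁ − r·ln z₂)/(1 − r)
ln z₀ = (2.70805 − 0.75666×5.01064) / 0.24334 = -4.4517
z₀ = exp(-4.4517) = 0.01166 m

z₀ ≈ 0.012 m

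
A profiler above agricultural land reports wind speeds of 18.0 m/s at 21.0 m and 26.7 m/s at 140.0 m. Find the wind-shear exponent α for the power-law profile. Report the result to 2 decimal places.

Power law: V₂/V₁ = (z₂/z₁)^α ⇒ α = ln(V₂/V₁) / ln(z₂/z₁)
α = ln(26.7/18.0) / ln(140.0/21.0) = ln(1.4833) / ln(6.6667)
  = 0.39429 / 1.89712 = 0.20784

α ≈ 0.21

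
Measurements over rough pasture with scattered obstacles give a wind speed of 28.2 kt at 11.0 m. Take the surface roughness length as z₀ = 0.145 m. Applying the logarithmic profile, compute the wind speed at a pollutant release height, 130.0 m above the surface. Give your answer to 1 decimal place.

44.3 kt

Log law: V(z) ∝ ln(z/z₀), so V₂/V₁ = ln(z₂/z₀) / ln(z₁/z₀).
ln(130.0/0.145) = 6.7986, ln(11.0/0.145) = 4.3289
V₂ = 28.2 × 6.7986/4.3289 = 28.2 × 1.5705 = 44.2880 kt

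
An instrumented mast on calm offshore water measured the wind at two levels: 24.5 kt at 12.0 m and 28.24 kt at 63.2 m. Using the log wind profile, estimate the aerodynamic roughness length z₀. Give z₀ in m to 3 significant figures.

Log law: V(z) ∝ ln(z/z₀). With r = V₁/V₂ = 24.5/28.24 = 0.86756,
r · ln(z₂/z₀) = ln(z₁/z₀) ⇒ ln z₀ = (ln z₁ − r·ln z₂)/(1 − r)
ln z₀ = (2.48491 − 0.86756×4.14630) / 0.13244 = -8.3986
z₀ = exp(-8.3986) = 0.0002252 m

z₀ ≈ 0.000225 m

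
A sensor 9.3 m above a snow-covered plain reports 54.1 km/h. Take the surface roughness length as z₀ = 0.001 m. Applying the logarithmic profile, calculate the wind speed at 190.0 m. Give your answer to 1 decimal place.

Log law: V(z) ∝ ln(z/z₀), so V₂/V₁ = ln(z₂/z₀) / ln(z₁/z₀).
ln(190.0/0.001) = 12.1548, ln(9.3/0.001) = 9.1378
V₂ = 54.1 × 12.1548/9.1378 = 54.1 × 1.3302 = 71.9622 km/h

72.0 km/h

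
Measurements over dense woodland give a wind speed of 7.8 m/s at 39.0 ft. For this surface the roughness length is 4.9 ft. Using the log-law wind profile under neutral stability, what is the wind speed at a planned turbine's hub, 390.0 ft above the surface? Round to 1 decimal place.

16.5 m/s

Log law: V(z) ∝ ln(z/z₀), so V₂/V₁ = ln(z₂/z₀) / ln(z₁/z₀).
ln(390.0/4.9) = 4.3769, ln(39.0/4.9) = 2.0743
V₂ = 7.8 × 4.3769/2.0743 = 7.8 × 2.1100 = 16.4583 m/s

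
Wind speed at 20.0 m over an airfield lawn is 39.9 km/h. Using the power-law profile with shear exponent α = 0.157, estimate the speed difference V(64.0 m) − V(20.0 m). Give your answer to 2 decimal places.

7.99 km/h

Power law: V₂ = V₁ · (z₂/z₁)^α = 39.9 × (3.2000)^0.157 = 47.8940 km/h
ΔV = 47.8940 − 39.9 = 7.9940 km/h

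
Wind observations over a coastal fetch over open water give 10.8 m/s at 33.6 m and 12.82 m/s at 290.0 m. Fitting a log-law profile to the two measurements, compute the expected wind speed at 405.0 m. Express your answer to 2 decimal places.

Log law: V ∝ ln(z/z₀). From the pair, with r = V₁/V₂ = 0.84243,
ln z₀ = (ln z₁ − r·ln z₂)/(1 − r) = (3.5145 − 0.84243×5.6699)/0.15757 = -8.0092 → z₀ = 0.0003324 m
V₃ = V₁ · ln(z₃/z₀)/ln(z₁/z₀) = 10.8 × 14.0130/11.5237 = 13.1330 m/s

13.13 m/s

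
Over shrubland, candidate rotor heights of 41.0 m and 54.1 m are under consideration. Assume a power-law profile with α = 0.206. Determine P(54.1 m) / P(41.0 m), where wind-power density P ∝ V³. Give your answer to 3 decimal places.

Speed ratio: V_B/V_A = (z_B/z_A)^α = (54.1/41.0)^0.206 = (1.3195)^0.206 = 1.05878
Power-density ratio: P_B/P_A = (V_B/V_A)³ = (1.05878)³ = 1.18690

1.187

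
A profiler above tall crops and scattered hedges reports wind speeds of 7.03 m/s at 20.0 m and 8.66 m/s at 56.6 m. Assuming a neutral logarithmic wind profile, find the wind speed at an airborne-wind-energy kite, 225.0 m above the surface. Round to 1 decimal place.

Log law: V ∝ ln(z/z₀). From the pair, with r = V₁/V₂ = 0.81178,
ln z₀ = (ln z₁ − r·ln z₂)/(1 − r) = (2.9957 − 0.81178×4.0360)/0.18822 = -1.4909 → z₀ = 0.2252 m
V₃ = V₁ · ln(z₃/z₀)/ln(z₁/z₀) = 7.03 × 6.9070/4.4866 = 10.8225 m/s

10.8 m/s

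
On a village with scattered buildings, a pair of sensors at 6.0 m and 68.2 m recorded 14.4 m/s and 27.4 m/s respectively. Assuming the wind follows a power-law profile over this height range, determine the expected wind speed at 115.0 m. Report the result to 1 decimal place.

First find α: α = ln(V₂/V₁)/ln(z₂/z₁) = ln(27.4/14.4)/ln(68.2/6.0) = 0.64331/2.43069 = 0.2647
Extrapolate from 68.2 m to 115.0 m: V₃ = 27.4 × (115.0/68.2)^0.2647 = 27.4 × 1.1483 = 31.4635 m/s

31.5 m/s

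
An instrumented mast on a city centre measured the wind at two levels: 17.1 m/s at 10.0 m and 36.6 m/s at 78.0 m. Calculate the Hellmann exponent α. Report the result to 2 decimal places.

α ≈ 0.37

Power law: V₂/V₁ = (z₂/z₁)^α ⇒ α = ln(V₂/V₁) / ln(z₂/z₁)
α = ln(36.6/17.1) / ln(78.0/10.0) = ln(2.1404) / ln(7.8000)
  = 0.76097 / 2.05412 = 0.37046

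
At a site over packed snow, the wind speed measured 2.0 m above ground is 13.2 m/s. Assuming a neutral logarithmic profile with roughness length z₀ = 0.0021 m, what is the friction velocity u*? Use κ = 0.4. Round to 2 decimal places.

u* ≈ 0.77 m/s

Log law: V(z) = (u*/κ) · ln(z/z₀) ⇒ u* = κ · V / ln(z/z₀)
u* = 0.4 × 13.2 / ln(2.0/0.0021) = 0.4 × 13.2 / 6.8590
   = 5.2800 / 6.8590 = 0.7698 m/s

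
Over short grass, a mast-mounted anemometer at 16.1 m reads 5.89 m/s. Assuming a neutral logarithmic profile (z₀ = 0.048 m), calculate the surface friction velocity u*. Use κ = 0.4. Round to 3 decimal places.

Log law: V(z) = (u*/κ) · ln(z/z₀) ⇒ u* = κ · V / ln(z/z₀)
u* = 0.4 × 5.89 / ln(16.1/0.048) = 0.4 × 5.89 / 5.8154
   = 2.3560 / 5.8154 = 0.4051 m/s

u* ≈ 0.405 m/s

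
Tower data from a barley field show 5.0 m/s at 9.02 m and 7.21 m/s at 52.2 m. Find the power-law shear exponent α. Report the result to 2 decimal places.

α ≈ 0.21

Power law: V₂/V₁ = (z₂/z₁)^α ⇒ α = ln(V₂/V₁) / ln(z₂/z₁)
α = ln(7.21/5.0) / ln(52.2/9.02) = ln(1.4420) / ln(5.7871)
  = 0.36603 / 1.75564 = 0.20849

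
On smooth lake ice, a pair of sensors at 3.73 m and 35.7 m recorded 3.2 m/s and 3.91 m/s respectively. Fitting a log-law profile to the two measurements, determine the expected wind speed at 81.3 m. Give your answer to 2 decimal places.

4.17 m/s

Log law: V ∝ ln(z/z₀). From the pair, with r = V₁/V₂ = 0.81841,
ln z₀ = (ln z₁ − r·ln z₂)/(1 − r) = (1.3164 − 0.81841×3.5752)/0.18159 = -8.8638 → z₀ = 0.0001414 m
V₃ = V₁ · ln(z₃/z₀)/ln(z₁/z₀) = 3.2 × 13.2620/10.1802 = 4.1687 m/s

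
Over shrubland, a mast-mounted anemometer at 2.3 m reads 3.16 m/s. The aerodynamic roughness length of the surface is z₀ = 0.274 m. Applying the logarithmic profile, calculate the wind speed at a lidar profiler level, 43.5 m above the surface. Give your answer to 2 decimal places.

7.53 m/s

Log law: V(z) ∝ ln(z/z₀), so V₂/V₁ = ln(z₂/z₀) / ln(z₁/z₀).
ln(43.5/0.274) = 5.0674, ln(2.3/0.274) = 2.1275
V₂ = 3.16 × 5.0674/2.1275 = 3.16 × 2.3818 = 7.5265 m/s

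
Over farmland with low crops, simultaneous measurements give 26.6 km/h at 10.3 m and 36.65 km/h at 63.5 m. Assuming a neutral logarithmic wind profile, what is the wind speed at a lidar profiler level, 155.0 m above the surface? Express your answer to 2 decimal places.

41.58 km/h

Log law: V ∝ ln(z/z₀). From the pair, with r = V₁/V₂ = 0.72578,
ln z₀ = (ln z₁ − r·ln z₂)/(1 − r) = (2.3321 − 0.72578×4.1510)/0.27422 = -2.4820 → z₀ = 0.08357 m
V₃ = V₁ · ln(z₃/z₀)/ln(z₁/z₀) = 26.6 × 7.5255/4.8142 = 41.5807 km/h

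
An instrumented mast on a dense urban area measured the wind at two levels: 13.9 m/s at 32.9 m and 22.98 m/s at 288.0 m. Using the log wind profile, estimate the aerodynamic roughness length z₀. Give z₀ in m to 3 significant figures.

Log law: V(z) ∝ ln(z/z₀). With r = V₁/V₂ = 13.9/22.98 = 0.60487,
r · ln(z₂/z₀) = ln(z₁/z₀) ⇒ ln z₀ = (ln z₁ − r·ln z₂)/(1 − r)
ln z₀ = (3.49347 − 0.60487×5.66296) / 0.39513 = 0.1723
z₀ = exp(0.1723) = 1.188 m

z₀ ≈ 1.19 m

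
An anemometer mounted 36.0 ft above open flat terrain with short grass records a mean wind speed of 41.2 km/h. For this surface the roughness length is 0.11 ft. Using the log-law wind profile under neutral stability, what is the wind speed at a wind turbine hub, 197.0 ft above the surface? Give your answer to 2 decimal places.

Log law: V(z) ∝ ln(z/z₀), so V₂/V₁ = ln(z₂/z₀) / ln(z₁/z₀).
ln(197.0/0.11) = 7.4905, ln(36.0/0.11) = 5.7908
V₂ = 41.2 × 7.4905/5.7908 = 41.2 × 1.2935 = 53.2928 km/h

53.29 km/h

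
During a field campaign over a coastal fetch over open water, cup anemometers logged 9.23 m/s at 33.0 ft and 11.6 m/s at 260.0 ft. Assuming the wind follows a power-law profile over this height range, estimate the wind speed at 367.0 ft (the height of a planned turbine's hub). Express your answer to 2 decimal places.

First find α: α = ln(V₂/V₁)/ln(z₂/z₁) = ln(11.6/9.23)/ln(260.0/33.0) = 0.22855/2.06417 = 0.1107
Extrapolate from 260.0 ft to 367.0 ft: V₃ = 11.6 × (367.0/260.0)^0.1107 = 11.6 × 1.0389 = 12.0512 m/s

12.05 m/s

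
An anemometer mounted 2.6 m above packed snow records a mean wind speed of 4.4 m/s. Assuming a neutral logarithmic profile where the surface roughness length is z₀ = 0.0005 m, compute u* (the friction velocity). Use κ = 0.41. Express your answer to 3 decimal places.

Log law: V(z) = (u*/κ) · ln(z/z₀) ⇒ u* = κ · V / ln(z/z₀)
u* = 0.41 × 4.4 / ln(2.6/0.0005) = 0.41 × 4.4 / 8.5564
   = 1.8040 / 8.5564 = 0.2108 m/s

u* ≈ 0.211 m/s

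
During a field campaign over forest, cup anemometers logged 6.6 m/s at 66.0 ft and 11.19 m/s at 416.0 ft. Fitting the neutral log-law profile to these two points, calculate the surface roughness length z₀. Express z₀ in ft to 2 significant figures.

z₀ ≈ 4.7 ft

Log law: V(z) ∝ ln(z/z₀). With r = V₁/V₂ = 6.6/11.19 = 0.58981,
r · ln(z₂/z₀) = ln(z₁/z₀) ⇒ ln z₀ = (ln z₁ − r·ln z₂)/(1 − r)
ln z₀ = (4.18965 − 0.58981×6.03069) / 0.41019 = 1.5424
z₀ = exp(1.5424) = 4.676 ft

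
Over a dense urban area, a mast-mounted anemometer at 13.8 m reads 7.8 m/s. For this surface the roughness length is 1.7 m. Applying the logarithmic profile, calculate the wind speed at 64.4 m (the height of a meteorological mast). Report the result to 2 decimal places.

13.54 m/s

Log law: V(z) ∝ ln(z/z₀), so V₂/V₁ = ln(z₂/z₀) / ln(z₁/z₀).
ln(64.4/1.7) = 3.6345, ln(13.8/1.7) = 2.0940
V₂ = 7.8 × 3.6345/2.0940 = 7.8 × 1.7356 = 13.5379 m/s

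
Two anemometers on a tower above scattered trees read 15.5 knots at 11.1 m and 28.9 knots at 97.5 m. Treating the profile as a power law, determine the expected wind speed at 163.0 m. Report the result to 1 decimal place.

First find α: α = ln(V₂/V₁)/ln(z₂/z₁) = ln(28.9/15.5)/ln(97.5/11.1) = 0.62300/2.17291 = 0.2867
Extrapolate from 97.5 m to 163.0 m: V₃ = 28.9 × (163.0/97.5)^0.2867 = 28.9 × 1.1587 = 33.4879 knots

33.5 knots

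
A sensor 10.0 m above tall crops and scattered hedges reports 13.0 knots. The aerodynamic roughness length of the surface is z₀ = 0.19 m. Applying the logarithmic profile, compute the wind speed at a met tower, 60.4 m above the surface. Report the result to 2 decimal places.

18.90 knots

Log law: V(z) ∝ ln(z/z₀), so V₂/V₁ = ln(z₂/z₀) / ln(z₁/z₀).
ln(60.4/0.19) = 5.7617, ln(10.0/0.19) = 3.9633
V₂ = 13.0 × 5.7617/3.9633 = 13.0 × 1.4538 = 18.8989 knots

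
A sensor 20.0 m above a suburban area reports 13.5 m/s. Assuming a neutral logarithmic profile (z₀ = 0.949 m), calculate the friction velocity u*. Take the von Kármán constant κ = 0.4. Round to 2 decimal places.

Log law: V(z) = (u*/κ) · ln(z/z₀) ⇒ u* = κ · V / ln(z/z₀)
u* = 0.4 × 13.5 / ln(20.0/0.949) = 0.4 × 13.5 / 3.0481
   = 5.4000 / 3.0481 = 1.7716 m/s

u* ≈ 1.77 m/s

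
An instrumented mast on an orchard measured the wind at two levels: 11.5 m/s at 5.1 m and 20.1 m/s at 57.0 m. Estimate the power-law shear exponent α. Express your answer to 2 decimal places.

α ≈ 0.23

Power law: V₂/V₁ = (z₂/z₁)^α ⇒ α = ln(V₂/V₁) / ln(z₂/z₁)
α = ln(20.1/11.5) / ln(57.0/5.1) = ln(1.7478) / ln(11.1765)
  = 0.55837 / 2.41381 = 0.23132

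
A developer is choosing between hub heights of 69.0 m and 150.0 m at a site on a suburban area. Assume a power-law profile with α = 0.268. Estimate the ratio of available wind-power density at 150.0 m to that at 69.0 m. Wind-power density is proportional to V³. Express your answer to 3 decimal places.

1.867

Speed ratio: V_B/V_A = (z_B/z_A)^α = (150.0/69.0)^0.268 = (2.1739)^0.268 = 1.23135
Power-density ratio: P_B/P_A = (V_B/V_A)³ = (1.23135)³ = 1.86699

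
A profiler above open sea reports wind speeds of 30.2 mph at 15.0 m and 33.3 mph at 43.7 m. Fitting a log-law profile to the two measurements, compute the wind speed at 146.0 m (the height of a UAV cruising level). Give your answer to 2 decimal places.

36.80 mph

Log law: V ∝ ln(z/z₀). From the pair, with r = V₁/V₂ = 0.90691,
ln z₀ = (ln z₁ − r·ln z₂)/(1 − r) = (2.7081 − 0.90691×3.7773)/0.09309 = -7.7090 → z₀ = 0.0004488 m
V₃ = V₁ · ln(z₃/z₀)/ln(z₁/z₀) = 30.2 × 12.6926/10.4170 = 36.7971 mph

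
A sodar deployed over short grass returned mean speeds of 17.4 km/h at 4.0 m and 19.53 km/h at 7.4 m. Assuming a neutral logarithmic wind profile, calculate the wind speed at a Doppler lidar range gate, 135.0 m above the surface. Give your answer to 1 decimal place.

Log law: V ∝ ln(z/z₀). From the pair, with r = V₁/V₂ = 0.89094,
ln z₀ = (ln z₁ − r·ln z₂)/(1 − r) = (1.3863 − 0.89094×2.0015)/0.10906 = -3.6392 → z₀ = 0.02627 m
V₃ = V₁ · ln(z₃/z₀)/ln(z₁/z₀) = 17.4 × 8.5444/5.0255 = 29.5840 km/h

29.6 km/h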